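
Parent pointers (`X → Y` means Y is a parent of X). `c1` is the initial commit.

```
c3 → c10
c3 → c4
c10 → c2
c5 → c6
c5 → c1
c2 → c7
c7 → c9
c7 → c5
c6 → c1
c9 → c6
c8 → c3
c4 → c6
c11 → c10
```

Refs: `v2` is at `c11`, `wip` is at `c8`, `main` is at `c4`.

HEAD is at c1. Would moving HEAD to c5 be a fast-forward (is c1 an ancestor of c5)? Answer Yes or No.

Yes

A fast-forward from c1 to c5 is possible iff c1 is an ancestor of c5.
Ancestors of c5: {c1, c5, c6}.
c1 is among them, so fast-forward is possible.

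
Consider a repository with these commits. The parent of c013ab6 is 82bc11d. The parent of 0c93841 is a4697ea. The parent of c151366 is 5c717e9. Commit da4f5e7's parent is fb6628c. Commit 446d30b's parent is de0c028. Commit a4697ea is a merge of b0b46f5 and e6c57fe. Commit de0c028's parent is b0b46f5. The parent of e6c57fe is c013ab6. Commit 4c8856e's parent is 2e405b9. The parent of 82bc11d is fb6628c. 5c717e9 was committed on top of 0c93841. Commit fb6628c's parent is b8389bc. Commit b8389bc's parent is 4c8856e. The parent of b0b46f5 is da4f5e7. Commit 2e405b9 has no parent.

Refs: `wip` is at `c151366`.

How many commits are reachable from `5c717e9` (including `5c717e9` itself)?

12

Walking parent pointers from 5c717e9: reachable set = {0c93841, 2e405b9, 4c8856e, 5c717e9, 82bc11d, a4697ea, b0b46f5, b8389bc, c013ab6, da4f5e7, e6c57fe, fb6628c}.
That is 12 commits.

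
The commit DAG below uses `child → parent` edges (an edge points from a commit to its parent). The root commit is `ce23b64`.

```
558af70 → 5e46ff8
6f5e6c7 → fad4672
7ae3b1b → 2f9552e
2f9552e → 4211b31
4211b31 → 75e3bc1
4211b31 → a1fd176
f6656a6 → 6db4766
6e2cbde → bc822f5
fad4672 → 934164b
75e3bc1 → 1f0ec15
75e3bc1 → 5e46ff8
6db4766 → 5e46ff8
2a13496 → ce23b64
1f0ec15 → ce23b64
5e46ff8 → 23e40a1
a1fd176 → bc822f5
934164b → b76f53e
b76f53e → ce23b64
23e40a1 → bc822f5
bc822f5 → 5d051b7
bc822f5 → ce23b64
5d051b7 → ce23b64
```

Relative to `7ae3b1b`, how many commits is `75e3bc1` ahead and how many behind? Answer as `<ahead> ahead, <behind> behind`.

Reachable from 75e3bc1: {1f0ec15, 23e40a1, 5d051b7, 5e46ff8, 75e3bc1, bc822f5, ce23b64}.
Reachable from 7ae3b1b: {1f0ec15, 23e40a1, 2f9552e, 4211b31, 5d051b7, 5e46ff8, 75e3bc1, 7ae3b1b, a1fd176, bc822f5, ce23b64}.
Only in 75e3bc1's history (ahead): {} — 0.
Only in 7ae3b1b's history (behind): {2f9552e, 4211b31, 7ae3b1b, a1fd176} — 4.

0 ahead, 4 behind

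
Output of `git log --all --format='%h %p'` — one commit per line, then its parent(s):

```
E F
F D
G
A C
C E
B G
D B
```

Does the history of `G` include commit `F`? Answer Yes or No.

Ancestors of G: {G}.
F is not in that set, so it is not an ancestor of G.

No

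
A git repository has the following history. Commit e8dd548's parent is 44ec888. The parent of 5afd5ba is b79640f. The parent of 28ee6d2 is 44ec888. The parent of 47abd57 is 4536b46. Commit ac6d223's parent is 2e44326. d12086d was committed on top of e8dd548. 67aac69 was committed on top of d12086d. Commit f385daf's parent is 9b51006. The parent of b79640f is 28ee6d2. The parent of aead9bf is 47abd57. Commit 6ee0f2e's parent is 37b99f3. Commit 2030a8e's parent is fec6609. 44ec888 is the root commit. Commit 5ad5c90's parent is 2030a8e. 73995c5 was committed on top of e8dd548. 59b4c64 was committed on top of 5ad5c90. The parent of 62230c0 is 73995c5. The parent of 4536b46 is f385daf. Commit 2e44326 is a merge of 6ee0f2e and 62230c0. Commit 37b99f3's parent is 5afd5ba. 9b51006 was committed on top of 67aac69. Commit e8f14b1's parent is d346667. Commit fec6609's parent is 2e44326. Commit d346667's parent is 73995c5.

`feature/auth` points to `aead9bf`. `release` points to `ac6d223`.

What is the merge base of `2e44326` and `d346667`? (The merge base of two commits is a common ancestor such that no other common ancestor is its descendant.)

73995c5

Ancestors of 2e44326: {28ee6d2, 2e44326, 37b99f3, 44ec888, 5afd5ba, 62230c0, 6ee0f2e, 73995c5, b79640f, e8dd548}.
Ancestors of d346667: {44ec888, 73995c5, d346667, e8dd548}.
Common ancestors: {44ec888, 73995c5, e8dd548}.
Among these, 73995c5 is not an ancestor of any other common ancestor — it is the merge base.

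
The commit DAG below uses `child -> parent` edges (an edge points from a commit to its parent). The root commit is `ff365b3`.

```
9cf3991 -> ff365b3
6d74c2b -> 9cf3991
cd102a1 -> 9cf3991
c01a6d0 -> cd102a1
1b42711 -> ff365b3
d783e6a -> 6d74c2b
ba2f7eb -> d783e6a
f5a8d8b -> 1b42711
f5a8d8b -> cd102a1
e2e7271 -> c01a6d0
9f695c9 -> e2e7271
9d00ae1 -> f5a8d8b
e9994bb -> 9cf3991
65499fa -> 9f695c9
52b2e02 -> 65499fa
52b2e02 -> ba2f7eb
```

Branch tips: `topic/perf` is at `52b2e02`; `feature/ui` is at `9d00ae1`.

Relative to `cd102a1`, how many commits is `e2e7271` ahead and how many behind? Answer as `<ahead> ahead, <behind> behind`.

Reachable from e2e7271: {9cf3991, c01a6d0, cd102a1, e2e7271, ff365b3}.
Reachable from cd102a1: {9cf3991, cd102a1, ff365b3}.
Only in e2e7271's history (ahead): {c01a6d0, e2e7271} — 2.
Only in cd102a1's history (behind): {} — 0.

2 ahead, 0 behind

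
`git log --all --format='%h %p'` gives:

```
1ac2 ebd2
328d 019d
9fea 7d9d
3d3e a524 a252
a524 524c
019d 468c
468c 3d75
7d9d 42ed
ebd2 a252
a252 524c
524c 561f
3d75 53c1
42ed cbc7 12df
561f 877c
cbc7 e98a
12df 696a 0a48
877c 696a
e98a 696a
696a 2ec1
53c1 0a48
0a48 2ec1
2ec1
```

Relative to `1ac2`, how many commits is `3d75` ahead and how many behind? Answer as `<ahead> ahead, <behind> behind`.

Reachable from 3d75: {0a48, 2ec1, 3d75, 53c1}.
Reachable from 1ac2: {1ac2, 2ec1, 524c, 561f, 696a, 877c, a252, ebd2}.
Only in 3d75's history (ahead): {0a48, 3d75, 53c1} — 3.
Only in 1ac2's history (behind): {1ac2, 524c, 561f, 696a, 877c, a252, ebd2} — 7.

3 ahead, 7 behind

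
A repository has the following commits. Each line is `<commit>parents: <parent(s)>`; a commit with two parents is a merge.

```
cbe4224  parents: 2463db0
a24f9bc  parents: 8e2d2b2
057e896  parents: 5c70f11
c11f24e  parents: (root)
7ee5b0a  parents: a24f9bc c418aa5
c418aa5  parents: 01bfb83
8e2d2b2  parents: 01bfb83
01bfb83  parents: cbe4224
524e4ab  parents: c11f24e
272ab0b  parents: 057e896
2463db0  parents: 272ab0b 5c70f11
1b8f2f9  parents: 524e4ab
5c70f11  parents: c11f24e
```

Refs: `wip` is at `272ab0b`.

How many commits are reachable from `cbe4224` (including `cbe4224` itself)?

6

Walking parent pointers from cbe4224: reachable set = {057e896, 2463db0, 272ab0b, 5c70f11, c11f24e, cbe4224}.
That is 6 commits.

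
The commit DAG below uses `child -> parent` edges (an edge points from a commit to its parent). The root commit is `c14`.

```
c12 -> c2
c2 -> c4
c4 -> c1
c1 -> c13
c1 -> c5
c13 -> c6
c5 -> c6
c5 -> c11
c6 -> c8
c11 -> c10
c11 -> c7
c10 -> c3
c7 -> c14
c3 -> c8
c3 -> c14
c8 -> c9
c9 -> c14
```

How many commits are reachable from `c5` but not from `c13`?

5

Reachable from c5: {c10, c11, c14, c3, c5, c6, c7, c8, c9}.
Reachable from c13: {c13, c14, c6, c8, c9}.
In c5's history but not c13's: {c10, c11, c3, c5, c7} — 5 commits.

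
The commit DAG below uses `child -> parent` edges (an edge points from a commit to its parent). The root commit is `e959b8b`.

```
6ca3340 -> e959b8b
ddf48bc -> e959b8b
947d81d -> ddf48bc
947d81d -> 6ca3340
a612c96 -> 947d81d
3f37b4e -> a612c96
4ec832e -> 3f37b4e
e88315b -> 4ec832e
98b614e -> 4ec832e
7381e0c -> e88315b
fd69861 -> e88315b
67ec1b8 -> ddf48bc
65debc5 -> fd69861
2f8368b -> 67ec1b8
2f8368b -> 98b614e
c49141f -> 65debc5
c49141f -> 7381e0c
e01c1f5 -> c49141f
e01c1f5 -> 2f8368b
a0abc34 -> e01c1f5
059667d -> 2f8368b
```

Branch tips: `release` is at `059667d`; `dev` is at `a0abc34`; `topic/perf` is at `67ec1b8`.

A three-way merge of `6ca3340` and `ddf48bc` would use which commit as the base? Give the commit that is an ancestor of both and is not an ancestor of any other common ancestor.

e959b8b

Ancestors of 6ca3340: {6ca3340, e959b8b}.
Ancestors of ddf48bc: {ddf48bc, e959b8b}.
Common ancestors: {e959b8b}.
The only common ancestor is e959b8b, so it is the merge base.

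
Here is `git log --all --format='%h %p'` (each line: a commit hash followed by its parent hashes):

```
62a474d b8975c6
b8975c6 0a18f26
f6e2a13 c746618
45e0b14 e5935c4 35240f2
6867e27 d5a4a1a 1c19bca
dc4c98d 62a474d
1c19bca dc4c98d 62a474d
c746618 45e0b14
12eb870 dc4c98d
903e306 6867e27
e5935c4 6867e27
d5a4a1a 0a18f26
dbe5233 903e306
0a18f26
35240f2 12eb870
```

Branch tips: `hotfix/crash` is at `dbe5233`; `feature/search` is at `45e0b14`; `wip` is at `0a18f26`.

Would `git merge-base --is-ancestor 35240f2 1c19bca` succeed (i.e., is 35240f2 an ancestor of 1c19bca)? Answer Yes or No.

No

Ancestors of 1c19bca: {0a18f26, 1c19bca, 62a474d, b8975c6, dc4c98d}.
35240f2 is not in that set, so it is not an ancestor of 1c19bca.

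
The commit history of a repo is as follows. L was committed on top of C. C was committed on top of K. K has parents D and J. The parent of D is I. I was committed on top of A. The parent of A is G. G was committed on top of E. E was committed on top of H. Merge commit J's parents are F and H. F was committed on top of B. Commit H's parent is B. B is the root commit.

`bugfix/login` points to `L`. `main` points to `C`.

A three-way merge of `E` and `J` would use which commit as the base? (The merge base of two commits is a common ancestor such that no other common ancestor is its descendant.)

Ancestors of E: {B, E, H}.
Ancestors of J: {B, F, H, J}.
Common ancestors: {B, H}.
Among these, H is not an ancestor of any other common ancestor — it is the merge base.

H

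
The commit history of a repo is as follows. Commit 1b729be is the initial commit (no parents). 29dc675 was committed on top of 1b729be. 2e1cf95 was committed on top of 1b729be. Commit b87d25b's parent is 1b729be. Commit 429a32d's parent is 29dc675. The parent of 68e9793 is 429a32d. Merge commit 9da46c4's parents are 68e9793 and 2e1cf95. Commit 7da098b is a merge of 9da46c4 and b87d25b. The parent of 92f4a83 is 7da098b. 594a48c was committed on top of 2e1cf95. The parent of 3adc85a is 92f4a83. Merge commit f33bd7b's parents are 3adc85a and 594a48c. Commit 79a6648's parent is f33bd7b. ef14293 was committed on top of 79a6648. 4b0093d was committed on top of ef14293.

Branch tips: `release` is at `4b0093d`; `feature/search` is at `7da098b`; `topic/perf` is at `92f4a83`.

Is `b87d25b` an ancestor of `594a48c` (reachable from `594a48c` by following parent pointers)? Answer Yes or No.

Ancestors of 594a48c: {1b729be, 2e1cf95, 594a48c}.
b87d25b is not in that set, so it is not an ancestor of 594a48c.

No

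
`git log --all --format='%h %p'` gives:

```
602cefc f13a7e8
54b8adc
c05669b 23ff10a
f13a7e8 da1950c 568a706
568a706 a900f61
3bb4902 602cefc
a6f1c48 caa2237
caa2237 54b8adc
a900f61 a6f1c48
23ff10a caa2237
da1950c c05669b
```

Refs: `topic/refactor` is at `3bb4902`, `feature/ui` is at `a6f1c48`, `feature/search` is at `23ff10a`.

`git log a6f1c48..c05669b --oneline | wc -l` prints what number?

2

Reachable from c05669b: {23ff10a, 54b8adc, c05669b, caa2237}.
Reachable from a6f1c48: {54b8adc, a6f1c48, caa2237}.
In c05669b's history but not a6f1c48's: {23ff10a, c05669b} — 2 commits.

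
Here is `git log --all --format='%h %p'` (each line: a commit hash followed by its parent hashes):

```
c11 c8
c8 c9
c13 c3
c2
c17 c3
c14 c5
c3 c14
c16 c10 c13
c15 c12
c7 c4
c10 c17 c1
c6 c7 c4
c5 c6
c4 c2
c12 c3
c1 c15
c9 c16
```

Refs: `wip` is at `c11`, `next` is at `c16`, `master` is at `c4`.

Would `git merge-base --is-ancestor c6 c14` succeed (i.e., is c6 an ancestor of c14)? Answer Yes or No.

Ancestors of c14 (commits reachable by following parents): {c14, c2, c4, c5, c6, c7}.
c6 is in that set, so it is an ancestor of c14.

Yes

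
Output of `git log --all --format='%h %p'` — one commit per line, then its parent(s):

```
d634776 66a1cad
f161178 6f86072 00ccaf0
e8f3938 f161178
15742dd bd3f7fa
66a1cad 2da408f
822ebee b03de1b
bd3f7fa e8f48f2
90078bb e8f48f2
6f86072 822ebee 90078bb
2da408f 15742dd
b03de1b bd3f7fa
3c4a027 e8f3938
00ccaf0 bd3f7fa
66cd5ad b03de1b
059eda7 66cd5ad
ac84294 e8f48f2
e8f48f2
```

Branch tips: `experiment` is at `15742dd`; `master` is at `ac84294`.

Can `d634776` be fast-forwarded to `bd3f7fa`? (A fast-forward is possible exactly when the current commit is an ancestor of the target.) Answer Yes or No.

A fast-forward from d634776 to bd3f7fa is possible iff d634776 is an ancestor of bd3f7fa.
Ancestors of bd3f7fa: {bd3f7fa, e8f48f2}.
d634776 is not among them, so fast-forward is not possible.

No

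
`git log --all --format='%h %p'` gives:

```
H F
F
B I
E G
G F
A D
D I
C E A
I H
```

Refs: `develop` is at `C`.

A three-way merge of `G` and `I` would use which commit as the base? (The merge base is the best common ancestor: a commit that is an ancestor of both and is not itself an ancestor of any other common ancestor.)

F

Ancestors of G: {F, G}.
Ancestors of I: {F, H, I}.
Common ancestors: {F}.
The only common ancestor is F, so it is the merge base.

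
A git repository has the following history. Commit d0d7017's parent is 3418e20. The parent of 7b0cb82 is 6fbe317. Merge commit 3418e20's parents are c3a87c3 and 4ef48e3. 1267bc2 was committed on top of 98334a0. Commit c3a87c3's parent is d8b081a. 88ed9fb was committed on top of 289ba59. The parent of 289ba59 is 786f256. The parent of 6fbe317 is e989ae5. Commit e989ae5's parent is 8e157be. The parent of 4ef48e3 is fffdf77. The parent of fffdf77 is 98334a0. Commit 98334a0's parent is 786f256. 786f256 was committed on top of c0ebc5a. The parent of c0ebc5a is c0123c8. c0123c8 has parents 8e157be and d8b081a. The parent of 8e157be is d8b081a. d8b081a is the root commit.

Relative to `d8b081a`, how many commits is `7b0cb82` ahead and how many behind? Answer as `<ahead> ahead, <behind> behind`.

4 ahead, 0 behind

Reachable from 7b0cb82: {6fbe317, 7b0cb82, 8e157be, d8b081a, e989ae5}.
Reachable from d8b081a: {d8b081a}.
Only in 7b0cb82's history (ahead): {6fbe317, 7b0cb82, 8e157be, e989ae5} — 4.
Only in d8b081a's history (behind): {} — 0.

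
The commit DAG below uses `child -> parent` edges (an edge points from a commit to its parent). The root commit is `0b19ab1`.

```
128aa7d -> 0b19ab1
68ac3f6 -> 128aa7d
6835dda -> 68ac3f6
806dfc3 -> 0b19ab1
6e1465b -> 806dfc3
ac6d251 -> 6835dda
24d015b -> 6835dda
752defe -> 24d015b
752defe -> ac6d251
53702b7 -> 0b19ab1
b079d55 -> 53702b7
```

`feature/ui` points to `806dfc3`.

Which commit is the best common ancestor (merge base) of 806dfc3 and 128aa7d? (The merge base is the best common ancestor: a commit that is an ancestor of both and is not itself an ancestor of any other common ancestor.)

Ancestors of 806dfc3: {0b19ab1, 806dfc3}.
Ancestors of 128aa7d: {0b19ab1, 128aa7d}.
Common ancestors: {0b19ab1}.
The only common ancestor is 0b19ab1, so it is the merge base.

0b19ab1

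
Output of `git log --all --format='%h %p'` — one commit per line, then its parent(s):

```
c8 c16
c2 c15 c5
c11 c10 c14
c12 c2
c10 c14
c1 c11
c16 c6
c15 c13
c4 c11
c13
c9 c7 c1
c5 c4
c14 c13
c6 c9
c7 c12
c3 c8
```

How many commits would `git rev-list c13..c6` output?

12

Reachable from c6: {c1, c10, c11, c12, c13, c14, c15, c2, c4, c5, c6, c7, c9}.
Reachable from c13: {c13}.
In c6's history but not c13's: {c1, c10, c11, c12, c14, c15, c2, c4, c5, c6, c7, c9} — 12 commits.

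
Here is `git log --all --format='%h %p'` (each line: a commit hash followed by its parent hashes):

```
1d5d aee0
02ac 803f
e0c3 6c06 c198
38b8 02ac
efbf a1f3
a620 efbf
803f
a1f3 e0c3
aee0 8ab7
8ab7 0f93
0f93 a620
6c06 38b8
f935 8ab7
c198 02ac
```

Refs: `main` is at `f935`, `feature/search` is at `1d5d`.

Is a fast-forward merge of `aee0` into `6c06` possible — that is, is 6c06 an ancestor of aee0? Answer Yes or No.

Yes

A fast-forward from 6c06 to aee0 is possible iff 6c06 is an ancestor of aee0.
Ancestors of aee0: {02ac, 0f93, 38b8, 6c06, 803f, 8ab7, a1f3, a620, aee0, c198, e0c3, efbf}.
6c06 is among them, so fast-forward is possible.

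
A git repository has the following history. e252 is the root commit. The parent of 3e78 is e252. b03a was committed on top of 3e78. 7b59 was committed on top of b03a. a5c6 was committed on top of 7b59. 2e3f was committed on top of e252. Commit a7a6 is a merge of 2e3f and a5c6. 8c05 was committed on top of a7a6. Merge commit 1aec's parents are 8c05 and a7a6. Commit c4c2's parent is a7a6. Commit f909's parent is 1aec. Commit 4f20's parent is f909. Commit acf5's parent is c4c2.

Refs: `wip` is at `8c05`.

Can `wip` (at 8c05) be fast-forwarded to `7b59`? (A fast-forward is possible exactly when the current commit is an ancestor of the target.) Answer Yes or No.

A fast-forward from 8c05 to 7b59 is possible iff 8c05 is an ancestor of 7b59.
Ancestors of 7b59: {3e78, 7b59, b03a, e252}.
8c05 is not among them, so fast-forward is not possible.

No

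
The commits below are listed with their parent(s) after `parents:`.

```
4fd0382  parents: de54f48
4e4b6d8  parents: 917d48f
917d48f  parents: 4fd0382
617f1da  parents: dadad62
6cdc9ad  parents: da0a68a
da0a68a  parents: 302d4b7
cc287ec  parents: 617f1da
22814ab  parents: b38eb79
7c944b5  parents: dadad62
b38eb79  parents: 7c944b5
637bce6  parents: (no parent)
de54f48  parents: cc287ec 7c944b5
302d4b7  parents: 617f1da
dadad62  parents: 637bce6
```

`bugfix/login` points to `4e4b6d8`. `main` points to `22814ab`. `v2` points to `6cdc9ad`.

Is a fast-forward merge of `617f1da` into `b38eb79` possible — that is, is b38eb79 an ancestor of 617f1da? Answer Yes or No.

A fast-forward from b38eb79 to 617f1da is possible iff b38eb79 is an ancestor of 617f1da.
Ancestors of 617f1da: {617f1da, 637bce6, dadad62}.
b38eb79 is not among them, so fast-forward is not possible.

No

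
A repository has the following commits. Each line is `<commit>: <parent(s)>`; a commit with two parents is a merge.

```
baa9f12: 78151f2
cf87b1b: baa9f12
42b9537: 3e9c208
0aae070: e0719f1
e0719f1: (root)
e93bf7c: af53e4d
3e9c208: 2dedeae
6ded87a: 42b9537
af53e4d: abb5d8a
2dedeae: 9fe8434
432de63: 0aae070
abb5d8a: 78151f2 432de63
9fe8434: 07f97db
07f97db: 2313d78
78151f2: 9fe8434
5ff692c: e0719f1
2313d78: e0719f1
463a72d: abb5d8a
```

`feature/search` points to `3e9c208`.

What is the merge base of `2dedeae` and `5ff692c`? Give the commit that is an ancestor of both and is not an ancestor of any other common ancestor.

e0719f1

Ancestors of 2dedeae: {07f97db, 2313d78, 2dedeae, 9fe8434, e0719f1}.
Ancestors of 5ff692c: {5ff692c, e0719f1}.
Common ancestors: {e0719f1}.
The only common ancestor is e0719f1, so it is the merge base.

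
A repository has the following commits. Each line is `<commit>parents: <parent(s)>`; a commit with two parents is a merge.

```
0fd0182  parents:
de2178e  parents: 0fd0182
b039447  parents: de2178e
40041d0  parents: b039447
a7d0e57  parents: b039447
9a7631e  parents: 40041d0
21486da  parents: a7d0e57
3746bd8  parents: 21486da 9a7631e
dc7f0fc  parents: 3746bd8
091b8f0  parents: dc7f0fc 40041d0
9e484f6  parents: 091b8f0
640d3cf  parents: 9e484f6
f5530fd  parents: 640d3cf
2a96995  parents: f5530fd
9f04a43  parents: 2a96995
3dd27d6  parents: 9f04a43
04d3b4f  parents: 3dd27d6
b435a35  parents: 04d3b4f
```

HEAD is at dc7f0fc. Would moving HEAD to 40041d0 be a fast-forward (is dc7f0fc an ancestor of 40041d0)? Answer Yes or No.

A fast-forward from dc7f0fc to 40041d0 is possible iff dc7f0fc is an ancestor of 40041d0.
Ancestors of 40041d0: {0fd0182, 40041d0, b039447, de2178e}.
dc7f0fc is not among them, so fast-forward is not possible.

No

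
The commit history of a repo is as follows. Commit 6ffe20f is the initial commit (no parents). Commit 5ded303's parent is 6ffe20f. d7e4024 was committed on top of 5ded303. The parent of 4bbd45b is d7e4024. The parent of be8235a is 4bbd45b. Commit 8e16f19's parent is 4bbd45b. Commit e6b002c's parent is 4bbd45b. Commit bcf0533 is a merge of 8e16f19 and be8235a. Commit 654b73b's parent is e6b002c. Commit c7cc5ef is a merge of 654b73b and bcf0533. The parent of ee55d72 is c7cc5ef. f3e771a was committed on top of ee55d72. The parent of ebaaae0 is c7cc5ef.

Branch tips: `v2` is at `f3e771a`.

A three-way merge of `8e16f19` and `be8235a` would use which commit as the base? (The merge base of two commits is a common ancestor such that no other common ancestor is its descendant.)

4bbd45b

Ancestors of 8e16f19: {4bbd45b, 5ded303, 6ffe20f, 8e16f19, d7e4024}.
Ancestors of be8235a: {4bbd45b, 5ded303, 6ffe20f, be8235a, d7e4024}.
Common ancestors: {4bbd45b, 5ded303, 6ffe20f, d7e4024}.
Among these, 4bbd45b is not an ancestor of any other common ancestor — it is the merge base.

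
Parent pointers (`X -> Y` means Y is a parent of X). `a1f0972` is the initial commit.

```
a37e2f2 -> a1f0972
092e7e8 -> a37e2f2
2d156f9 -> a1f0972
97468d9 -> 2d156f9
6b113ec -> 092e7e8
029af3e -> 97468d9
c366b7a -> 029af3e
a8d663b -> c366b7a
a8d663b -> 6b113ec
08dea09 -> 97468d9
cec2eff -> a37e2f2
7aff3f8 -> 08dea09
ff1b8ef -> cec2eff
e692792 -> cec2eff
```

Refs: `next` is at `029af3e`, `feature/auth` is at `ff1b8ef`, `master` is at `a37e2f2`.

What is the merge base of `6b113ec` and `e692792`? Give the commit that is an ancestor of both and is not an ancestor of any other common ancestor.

a37e2f2

Ancestors of 6b113ec: {092e7e8, 6b113ec, a1f0972, a37e2f2}.
Ancestors of e692792: {a1f0972, a37e2f2, cec2eff, e692792}.
Common ancestors: {a1f0972, a37e2f2}.
Among these, a37e2f2 is not an ancestor of any other common ancestor — it is the merge base.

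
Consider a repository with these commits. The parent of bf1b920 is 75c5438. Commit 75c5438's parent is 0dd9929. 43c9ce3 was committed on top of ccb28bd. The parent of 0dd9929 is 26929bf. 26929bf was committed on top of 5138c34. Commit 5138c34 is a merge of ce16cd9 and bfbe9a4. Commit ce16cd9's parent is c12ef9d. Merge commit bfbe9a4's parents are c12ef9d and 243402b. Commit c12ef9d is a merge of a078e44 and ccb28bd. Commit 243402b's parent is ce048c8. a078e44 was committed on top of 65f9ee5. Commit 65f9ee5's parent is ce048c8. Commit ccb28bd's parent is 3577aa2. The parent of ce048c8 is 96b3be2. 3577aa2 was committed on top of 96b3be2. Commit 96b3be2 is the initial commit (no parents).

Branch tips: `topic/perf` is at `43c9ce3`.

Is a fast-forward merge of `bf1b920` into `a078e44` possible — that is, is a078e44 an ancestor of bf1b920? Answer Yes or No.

A fast-forward from a078e44 to bf1b920 is possible iff a078e44 is an ancestor of bf1b920.
Ancestors of bf1b920: {0dd9929, 243402b, 26929bf, 3577aa2, 5138c34, 65f9ee5, 75c5438, 96b3be2, a078e44, bf1b920, bfbe9a4, c12ef9d, ccb28bd, ce048c8, ce16cd9}.
a078e44 is among them, so fast-forward is possible.

Yes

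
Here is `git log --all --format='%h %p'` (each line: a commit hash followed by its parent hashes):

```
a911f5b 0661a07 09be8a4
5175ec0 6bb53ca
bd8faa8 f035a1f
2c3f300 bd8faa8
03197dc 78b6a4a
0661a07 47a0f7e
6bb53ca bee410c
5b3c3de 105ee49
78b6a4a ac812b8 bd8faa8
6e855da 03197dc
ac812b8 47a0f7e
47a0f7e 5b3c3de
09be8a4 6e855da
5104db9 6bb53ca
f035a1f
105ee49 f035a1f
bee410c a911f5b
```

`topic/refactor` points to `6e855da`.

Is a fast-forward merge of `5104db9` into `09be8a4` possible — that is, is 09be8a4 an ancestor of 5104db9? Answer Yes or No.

A fast-forward from 09be8a4 to 5104db9 is possible iff 09be8a4 is an ancestor of 5104db9.
Ancestors of 5104db9: {03197dc, 0661a07, 09be8a4, 105ee49, 47a0f7e, 5104db9, 5b3c3de, 6bb53ca, 6e855da, 78b6a4a, a911f5b, ac812b8, bd8faa8, bee410c, f035a1f}.
09be8a4 is among them, so fast-forward is possible.

Yes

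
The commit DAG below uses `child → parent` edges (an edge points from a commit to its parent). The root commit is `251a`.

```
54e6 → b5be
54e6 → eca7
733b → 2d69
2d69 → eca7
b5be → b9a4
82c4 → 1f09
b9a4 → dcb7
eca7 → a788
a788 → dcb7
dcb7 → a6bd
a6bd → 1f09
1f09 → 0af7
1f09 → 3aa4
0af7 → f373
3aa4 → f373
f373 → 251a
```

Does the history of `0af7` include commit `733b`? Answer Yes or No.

Ancestors of 0af7: {0af7, 251a, f373}.
733b is not in that set, so it is not an ancestor of 0af7.

No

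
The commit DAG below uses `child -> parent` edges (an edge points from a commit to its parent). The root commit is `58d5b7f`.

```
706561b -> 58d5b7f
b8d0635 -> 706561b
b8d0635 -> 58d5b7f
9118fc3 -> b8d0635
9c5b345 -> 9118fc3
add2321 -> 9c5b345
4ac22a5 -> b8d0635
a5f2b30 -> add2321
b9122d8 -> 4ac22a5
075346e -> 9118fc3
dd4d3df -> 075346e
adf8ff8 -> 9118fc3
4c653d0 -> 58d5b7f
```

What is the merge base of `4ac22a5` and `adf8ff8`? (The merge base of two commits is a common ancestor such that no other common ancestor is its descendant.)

Ancestors of 4ac22a5: {4ac22a5, 58d5b7f, 706561b, b8d0635}.
Ancestors of adf8ff8: {58d5b7f, 706561b, 9118fc3, adf8ff8, b8d0635}.
Common ancestors: {58d5b7f, 706561b, b8d0635}.
Among these, b8d0635 is not an ancestor of any other common ancestor — it is the merge base.

b8d0635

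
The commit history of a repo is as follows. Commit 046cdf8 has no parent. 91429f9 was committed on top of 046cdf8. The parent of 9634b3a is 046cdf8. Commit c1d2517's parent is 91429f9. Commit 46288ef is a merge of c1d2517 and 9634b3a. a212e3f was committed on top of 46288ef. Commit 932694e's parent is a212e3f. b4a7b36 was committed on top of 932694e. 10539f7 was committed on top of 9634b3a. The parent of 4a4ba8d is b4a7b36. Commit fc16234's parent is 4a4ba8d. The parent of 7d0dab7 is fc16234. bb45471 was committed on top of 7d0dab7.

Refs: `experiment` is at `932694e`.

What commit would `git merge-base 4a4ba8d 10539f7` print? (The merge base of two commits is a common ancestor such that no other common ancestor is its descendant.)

Ancestors of 4a4ba8d: {046cdf8, 46288ef, 4a4ba8d, 91429f9, 932694e, 9634b3a, a212e3f, b4a7b36, c1d2517}.
Ancestors of 10539f7: {046cdf8, 10539f7, 9634b3a}.
Common ancestors: {046cdf8, 9634b3a}.
Among these, 9634b3a is not an ancestor of any other common ancestor — it is the merge base.

9634b3a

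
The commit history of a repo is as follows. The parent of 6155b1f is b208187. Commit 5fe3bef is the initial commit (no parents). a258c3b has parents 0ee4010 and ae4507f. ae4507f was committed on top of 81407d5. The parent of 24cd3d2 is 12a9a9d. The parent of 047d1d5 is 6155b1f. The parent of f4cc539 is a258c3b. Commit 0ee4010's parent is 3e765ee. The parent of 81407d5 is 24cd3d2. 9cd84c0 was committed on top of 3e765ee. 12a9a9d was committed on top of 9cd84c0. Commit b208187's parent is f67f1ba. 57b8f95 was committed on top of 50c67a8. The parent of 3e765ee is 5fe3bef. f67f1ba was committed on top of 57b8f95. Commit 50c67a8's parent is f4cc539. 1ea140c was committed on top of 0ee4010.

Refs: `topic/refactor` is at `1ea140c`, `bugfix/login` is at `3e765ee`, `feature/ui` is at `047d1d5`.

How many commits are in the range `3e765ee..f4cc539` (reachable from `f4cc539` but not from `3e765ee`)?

8

Reachable from f4cc539: {0ee4010, 12a9a9d, 24cd3d2, 3e765ee, 5fe3bef, 81407d5, 9cd84c0, a258c3b, ae4507f, f4cc539}.
Reachable from 3e765ee: {3e765ee, 5fe3bef}.
In f4cc539's history but not 3e765ee's: {0ee4010, 12a9a9d, 24cd3d2, 81407d5, 9cd84c0, a258c3b, ae4507f, f4cc539} — 8 commits.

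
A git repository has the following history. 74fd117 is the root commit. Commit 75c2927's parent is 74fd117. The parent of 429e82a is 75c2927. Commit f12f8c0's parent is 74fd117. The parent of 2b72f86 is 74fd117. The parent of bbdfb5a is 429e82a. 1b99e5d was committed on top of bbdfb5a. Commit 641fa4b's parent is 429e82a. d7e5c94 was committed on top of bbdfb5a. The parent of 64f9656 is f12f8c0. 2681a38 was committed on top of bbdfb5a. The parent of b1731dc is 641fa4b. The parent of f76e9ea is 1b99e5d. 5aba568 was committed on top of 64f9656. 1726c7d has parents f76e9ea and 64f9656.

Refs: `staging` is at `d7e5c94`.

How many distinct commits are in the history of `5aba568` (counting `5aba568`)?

Walking parent pointers from 5aba568: reachable set = {5aba568, 64f9656, 74fd117, f12f8c0}.
That is 4 commits.

4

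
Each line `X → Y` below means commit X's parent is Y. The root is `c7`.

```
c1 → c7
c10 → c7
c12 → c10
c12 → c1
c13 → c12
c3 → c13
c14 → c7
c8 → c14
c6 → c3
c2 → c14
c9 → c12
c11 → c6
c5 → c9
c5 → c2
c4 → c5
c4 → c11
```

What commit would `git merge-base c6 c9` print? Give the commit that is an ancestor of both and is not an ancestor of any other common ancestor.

Ancestors of c6: {c1, c10, c12, c13, c3, c6, c7}.
Ancestors of c9: {c1, c10, c12, c7, c9}.
Common ancestors: {c1, c10, c12, c7}.
Among these, c12 is not an ancestor of any other common ancestor — it is the merge base.

c12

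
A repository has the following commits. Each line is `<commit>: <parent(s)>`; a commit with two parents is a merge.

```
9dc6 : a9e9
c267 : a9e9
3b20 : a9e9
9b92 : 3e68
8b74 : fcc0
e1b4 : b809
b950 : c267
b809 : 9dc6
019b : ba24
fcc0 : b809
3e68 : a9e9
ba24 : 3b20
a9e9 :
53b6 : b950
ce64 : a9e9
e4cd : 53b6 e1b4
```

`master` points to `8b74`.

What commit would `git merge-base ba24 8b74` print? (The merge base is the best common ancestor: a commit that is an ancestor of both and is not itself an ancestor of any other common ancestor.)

Ancestors of ba24: {3b20, a9e9, ba24}.
Ancestors of 8b74: {8b74, 9dc6, a9e9, b809, fcc0}.
Common ancestors: {a9e9}.
The only common ancestor is a9e9, so it is the merge base.

a9e9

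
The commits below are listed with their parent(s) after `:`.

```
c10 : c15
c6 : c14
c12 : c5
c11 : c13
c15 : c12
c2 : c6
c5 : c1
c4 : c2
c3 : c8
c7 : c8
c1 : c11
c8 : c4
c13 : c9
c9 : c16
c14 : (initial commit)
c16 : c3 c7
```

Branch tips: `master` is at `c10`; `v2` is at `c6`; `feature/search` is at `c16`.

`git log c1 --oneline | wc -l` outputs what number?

Walking parent pointers from c1: reachable set = {c1, c11, c13, c14, c16, c2, c3, c4, c6, c7, c8, c9}.
That is 12 commits.

12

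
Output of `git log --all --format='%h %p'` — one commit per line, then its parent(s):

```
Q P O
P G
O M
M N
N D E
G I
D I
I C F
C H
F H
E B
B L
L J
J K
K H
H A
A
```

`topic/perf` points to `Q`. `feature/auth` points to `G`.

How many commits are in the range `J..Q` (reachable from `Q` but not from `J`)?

Reachable from Q: {A, B, C, D, E, F, G, H, I, J, K, L, M, N, O, P, Q}.
Reachable from J: {A, H, J, K}.
In Q's history but not J's: {B, C, D, E, F, G, I, L, M, N, O, P, Q} — 13 commits.

13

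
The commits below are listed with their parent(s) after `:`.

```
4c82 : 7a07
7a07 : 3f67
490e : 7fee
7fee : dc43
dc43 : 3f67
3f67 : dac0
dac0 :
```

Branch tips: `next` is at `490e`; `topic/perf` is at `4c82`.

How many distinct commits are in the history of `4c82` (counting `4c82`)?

4

Walking parent pointers from 4c82: reachable set = {3f67, 4c82, 7a07, dac0}.
That is 4 commits.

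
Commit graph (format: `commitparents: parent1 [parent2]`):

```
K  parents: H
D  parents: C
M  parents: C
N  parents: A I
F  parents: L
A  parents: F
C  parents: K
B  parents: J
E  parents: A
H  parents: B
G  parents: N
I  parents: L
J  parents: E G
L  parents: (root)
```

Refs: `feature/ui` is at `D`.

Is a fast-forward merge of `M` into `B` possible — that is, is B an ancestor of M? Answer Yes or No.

A fast-forward from B to M is possible iff B is an ancestor of M.
Ancestors of M: {A, B, C, E, F, G, H, I, J, K, L, M, N}.
B is among them, so fast-forward is possible.

Yes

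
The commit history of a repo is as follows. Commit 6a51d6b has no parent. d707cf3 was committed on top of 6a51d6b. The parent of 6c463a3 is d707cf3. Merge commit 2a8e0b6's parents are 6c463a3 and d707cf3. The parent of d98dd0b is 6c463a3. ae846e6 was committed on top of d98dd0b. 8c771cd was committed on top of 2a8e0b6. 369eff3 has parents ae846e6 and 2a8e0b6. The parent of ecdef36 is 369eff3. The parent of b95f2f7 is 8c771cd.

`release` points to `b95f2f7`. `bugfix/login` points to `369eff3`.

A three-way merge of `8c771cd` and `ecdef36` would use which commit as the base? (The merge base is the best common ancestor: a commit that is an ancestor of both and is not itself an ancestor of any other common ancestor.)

Ancestors of 8c771cd: {2a8e0b6, 6a51d6b, 6c463a3, 8c771cd, d707cf3}.
Ancestors of ecdef36: {2a8e0b6, 369eff3, 6a51d6b, 6c463a3, ae846e6, d707cf3, d98dd0b, ecdef36}.
Common ancestors: {2a8e0b6, 6a51d6b, 6c463a3, d707cf3}.
Among these, 2a8e0b6 is not an ancestor of any other common ancestor — it is the merge base.

2a8e0b6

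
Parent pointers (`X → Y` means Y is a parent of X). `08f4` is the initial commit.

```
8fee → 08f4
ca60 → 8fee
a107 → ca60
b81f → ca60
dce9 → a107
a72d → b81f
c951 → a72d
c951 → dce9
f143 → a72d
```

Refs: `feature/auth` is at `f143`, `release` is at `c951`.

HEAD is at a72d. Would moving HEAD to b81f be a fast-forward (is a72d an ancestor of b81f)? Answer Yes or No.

No

A fast-forward from a72d to b81f is possible iff a72d is an ancestor of b81f.
Ancestors of b81f: {08f4, 8fee, b81f, ca60}.
a72d is not among them, so fast-forward is not possible.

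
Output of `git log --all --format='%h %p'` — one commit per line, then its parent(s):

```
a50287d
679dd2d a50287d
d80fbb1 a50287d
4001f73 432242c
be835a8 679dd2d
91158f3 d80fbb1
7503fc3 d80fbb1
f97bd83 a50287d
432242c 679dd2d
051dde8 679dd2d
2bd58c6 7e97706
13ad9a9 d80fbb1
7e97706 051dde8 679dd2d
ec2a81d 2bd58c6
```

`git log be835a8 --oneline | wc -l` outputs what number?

Walking parent pointers from be835a8: reachable set = {679dd2d, a50287d, be835a8}.
That is 3 commits.

3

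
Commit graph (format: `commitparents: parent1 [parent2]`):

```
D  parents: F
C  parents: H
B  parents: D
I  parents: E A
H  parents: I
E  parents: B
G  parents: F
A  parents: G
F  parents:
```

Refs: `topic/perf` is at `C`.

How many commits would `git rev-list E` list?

4

Walking parent pointers from E: reachable set = {B, D, E, F}.
That is 4 commits.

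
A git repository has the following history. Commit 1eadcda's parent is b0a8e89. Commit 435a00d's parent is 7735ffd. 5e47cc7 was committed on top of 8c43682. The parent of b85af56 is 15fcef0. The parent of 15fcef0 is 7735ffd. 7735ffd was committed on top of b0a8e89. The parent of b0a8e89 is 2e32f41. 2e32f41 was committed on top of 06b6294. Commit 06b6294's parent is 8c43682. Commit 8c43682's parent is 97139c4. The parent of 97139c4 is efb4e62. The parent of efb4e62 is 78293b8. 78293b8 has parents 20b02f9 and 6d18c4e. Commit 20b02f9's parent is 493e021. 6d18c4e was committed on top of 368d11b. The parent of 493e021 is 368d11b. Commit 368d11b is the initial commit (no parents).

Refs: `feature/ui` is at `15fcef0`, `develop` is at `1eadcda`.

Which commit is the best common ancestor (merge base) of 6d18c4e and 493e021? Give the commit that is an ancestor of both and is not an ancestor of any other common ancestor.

Ancestors of 6d18c4e: {368d11b, 6d18c4e}.
Ancestors of 493e021: {368d11b, 493e021}.
Common ancestors: {368d11b}.
The only common ancestor is 368d11b, so it is the merge base.

368d11b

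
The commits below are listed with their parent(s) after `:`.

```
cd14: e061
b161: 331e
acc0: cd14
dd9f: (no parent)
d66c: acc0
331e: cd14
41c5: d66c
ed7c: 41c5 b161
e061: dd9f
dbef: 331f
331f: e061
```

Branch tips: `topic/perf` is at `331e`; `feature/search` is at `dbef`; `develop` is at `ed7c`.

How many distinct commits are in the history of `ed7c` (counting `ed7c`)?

9

Walking parent pointers from ed7c: reachable set = {331e, 41c5, acc0, b161, cd14, d66c, dd9f, e061, ed7c}.
That is 9 commits.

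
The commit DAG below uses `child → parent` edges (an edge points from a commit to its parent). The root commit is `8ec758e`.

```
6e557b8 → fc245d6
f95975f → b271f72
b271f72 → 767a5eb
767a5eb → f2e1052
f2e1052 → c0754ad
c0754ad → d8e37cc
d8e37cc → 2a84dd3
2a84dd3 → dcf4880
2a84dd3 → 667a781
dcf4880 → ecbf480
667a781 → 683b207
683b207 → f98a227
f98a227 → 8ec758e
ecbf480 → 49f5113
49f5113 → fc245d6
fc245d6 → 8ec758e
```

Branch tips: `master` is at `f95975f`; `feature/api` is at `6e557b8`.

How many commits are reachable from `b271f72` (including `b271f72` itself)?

Walking parent pointers from b271f72: reachable set = {2a84dd3, 49f5113, 667a781, 683b207, 767a5eb, 8ec758e, b271f72, c0754ad, d8e37cc, dcf4880, ecbf480, f2e1052, f98a227, fc245d6}.
That is 14 commits.

14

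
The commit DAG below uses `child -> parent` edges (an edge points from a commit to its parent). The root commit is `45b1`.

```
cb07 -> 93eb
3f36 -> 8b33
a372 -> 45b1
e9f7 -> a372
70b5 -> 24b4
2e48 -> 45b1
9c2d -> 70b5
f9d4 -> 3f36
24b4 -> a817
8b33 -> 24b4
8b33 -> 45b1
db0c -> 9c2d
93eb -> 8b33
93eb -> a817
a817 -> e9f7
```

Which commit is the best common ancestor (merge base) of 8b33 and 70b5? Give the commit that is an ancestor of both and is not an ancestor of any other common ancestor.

24b4

Ancestors of 8b33: {24b4, 45b1, 8b33, a372, a817, e9f7}.
Ancestors of 70b5: {24b4, 45b1, 70b5, a372, a817, e9f7}.
Common ancestors: {24b4, 45b1, a372, a817, e9f7}.
Among these, 24b4 is not an ancestor of any other common ancestor — it is the merge base.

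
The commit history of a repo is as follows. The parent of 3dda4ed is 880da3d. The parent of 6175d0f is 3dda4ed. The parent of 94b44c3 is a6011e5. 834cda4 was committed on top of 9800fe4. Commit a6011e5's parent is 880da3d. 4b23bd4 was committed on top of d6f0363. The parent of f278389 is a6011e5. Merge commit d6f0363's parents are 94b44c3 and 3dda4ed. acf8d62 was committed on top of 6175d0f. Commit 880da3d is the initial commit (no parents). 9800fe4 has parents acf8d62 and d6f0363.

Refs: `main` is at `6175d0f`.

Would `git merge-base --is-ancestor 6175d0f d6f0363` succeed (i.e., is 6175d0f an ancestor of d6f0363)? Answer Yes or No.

No

Ancestors of d6f0363: {3dda4ed, 880da3d, 94b44c3, a6011e5, d6f0363}.
6175d0f is not in that set, so it is not an ancestor of d6f0363.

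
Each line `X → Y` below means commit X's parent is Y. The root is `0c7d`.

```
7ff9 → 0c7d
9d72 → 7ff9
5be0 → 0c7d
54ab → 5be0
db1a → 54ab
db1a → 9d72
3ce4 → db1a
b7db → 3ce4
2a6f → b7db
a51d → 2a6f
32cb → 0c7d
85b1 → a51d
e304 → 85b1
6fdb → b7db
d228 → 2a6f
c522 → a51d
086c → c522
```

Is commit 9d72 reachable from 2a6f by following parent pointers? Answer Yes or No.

Ancestors of 2a6f (commits reachable by following parents): {0c7d, 2a6f, 3ce4, 54ab, 5be0, 7ff9, 9d72, b7db, db1a}.
9d72 is in that set, so it is an ancestor of 2a6f.

Yes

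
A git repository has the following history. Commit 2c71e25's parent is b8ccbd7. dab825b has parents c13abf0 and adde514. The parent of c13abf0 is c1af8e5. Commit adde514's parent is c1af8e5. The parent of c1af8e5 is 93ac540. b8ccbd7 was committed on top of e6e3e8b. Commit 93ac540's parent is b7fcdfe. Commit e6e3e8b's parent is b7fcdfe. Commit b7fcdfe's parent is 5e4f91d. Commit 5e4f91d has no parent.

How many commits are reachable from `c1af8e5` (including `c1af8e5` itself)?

Walking parent pointers from c1af8e5: reachable set = {5e4f91d, 93ac540, b7fcdfe, c1af8e5}.
That is 4 commits.

4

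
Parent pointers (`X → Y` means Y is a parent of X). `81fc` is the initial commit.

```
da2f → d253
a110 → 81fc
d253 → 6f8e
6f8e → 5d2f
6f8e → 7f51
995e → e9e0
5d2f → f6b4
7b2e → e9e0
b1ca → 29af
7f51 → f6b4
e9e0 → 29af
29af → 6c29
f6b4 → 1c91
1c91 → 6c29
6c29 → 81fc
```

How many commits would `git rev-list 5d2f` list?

5

Walking parent pointers from 5d2f: reachable set = {1c91, 5d2f, 6c29, 81fc, f6b4}.
That is 5 commits.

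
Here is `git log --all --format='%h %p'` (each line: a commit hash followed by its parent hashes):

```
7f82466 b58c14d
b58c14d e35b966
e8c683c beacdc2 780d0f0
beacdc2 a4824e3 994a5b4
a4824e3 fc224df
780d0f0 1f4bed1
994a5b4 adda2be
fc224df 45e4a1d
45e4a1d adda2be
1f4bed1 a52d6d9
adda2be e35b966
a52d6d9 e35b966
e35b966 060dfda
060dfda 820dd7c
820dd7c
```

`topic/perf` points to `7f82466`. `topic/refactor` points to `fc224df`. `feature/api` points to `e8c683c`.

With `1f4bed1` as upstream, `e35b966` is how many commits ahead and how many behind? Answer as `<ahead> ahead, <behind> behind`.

Reachable from e35b966: {060dfda, 820dd7c, e35b966}.
Reachable from 1f4bed1: {060dfda, 1f4bed1, 820dd7c, a52d6d9, e35b966}.
Only in e35b966's history (ahead): {} — 0.
Only in 1f4bed1's history (behind): {1f4bed1, a52d6d9} — 2.

0 ahead, 2 behind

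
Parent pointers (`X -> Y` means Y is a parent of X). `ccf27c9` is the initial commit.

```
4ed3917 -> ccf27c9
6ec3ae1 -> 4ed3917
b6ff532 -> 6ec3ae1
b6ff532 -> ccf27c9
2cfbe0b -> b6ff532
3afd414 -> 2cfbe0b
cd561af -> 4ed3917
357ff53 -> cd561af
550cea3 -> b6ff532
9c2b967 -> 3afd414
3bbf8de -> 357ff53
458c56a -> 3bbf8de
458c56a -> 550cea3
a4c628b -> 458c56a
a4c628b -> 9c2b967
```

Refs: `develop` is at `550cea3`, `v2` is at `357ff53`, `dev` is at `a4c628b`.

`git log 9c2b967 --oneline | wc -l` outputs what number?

7

Walking parent pointers from 9c2b967: reachable set = {2cfbe0b, 3afd414, 4ed3917, 6ec3ae1, 9c2b967, b6ff532, ccf27c9}.
That is 7 commits.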